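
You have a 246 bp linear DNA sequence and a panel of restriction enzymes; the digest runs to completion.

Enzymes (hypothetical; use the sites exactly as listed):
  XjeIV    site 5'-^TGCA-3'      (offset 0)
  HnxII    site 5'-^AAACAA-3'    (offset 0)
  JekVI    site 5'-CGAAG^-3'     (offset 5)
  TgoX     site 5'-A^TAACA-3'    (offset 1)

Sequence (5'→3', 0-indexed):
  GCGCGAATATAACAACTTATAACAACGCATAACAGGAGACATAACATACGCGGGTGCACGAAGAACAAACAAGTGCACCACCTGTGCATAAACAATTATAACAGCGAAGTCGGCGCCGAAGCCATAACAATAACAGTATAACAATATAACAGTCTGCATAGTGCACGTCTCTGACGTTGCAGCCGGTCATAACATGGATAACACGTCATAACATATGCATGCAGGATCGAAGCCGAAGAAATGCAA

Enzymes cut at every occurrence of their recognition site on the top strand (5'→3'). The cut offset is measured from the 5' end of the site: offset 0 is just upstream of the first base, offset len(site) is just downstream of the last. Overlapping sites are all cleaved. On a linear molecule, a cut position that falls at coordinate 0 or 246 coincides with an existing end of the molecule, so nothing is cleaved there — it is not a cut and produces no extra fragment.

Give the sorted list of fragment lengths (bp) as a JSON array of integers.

[3,3,3,4,5,5,6,6,7,7,7,8,8,8,9,9,9,9,10,10,10,11,11,12,12,12,13,13,16]

Scan for sites:
  XjeIV TGCA/0: at [54, 73, 84, 154, 161, 177, 215, 219, 241] ⇒ [54, 73, 84, 154, 161, 177, 215, 219, 241]
  HnxII AAACAA/0: at [66, 89] ⇒ [66, 89]
  JekVI CGAAG/5: at [58, 104, 116, 227, 233] ⇒ [63, 109, 121, 232, 238]
  TgoX ATAACA/1: at [8, 18, 28, 40, 97, 123, 129, 137, 145, 188, 197, 207] ⇒ [9, 19, 29, 41, 98, 124, 130, 138, 146, 189, 198, 208]

All cut coordinates (distinct, sorted): [9, 19, 29, 41, 54, 63, 66, 73, 84, 89, 98, 109, 121, 124, 130, 138, 146, 154, 161, 177, 189, 198, 208, 215, 219, 232, 238, 241]

Fragments:
  [0,9): 9 bp
  [9,19): 10 bp
  [19,29): 10 bp
  [29,41): 12 bp
  [41,54): 13 bp
  [54,63): 9 bp
  [63,66): 3 bp
  [66,73): 7 bp
  [73,84): 11 bp
  [84,89): 5 bp
  [89,98): 9 bp
  [98,109): 11 bp
  [109,121): 12 bp
  [121,124): 3 bp
  [124,130): 6 bp
  [130,138): 8 bp
  [138,146): 8 bp
  [146,154): 8 bp
  [154,161): 7 bp
  [161,177): 16 bp
  [177,189): 12 bp
  [189,198): 9 bp
  [198,208): 10 bp
  [208,215): 7 bp
  [215,219): 4 bp
  [219,232): 13 bp
  [232,238): 6 bp
  [238,241): 3 bp
  [241,246): 5 bp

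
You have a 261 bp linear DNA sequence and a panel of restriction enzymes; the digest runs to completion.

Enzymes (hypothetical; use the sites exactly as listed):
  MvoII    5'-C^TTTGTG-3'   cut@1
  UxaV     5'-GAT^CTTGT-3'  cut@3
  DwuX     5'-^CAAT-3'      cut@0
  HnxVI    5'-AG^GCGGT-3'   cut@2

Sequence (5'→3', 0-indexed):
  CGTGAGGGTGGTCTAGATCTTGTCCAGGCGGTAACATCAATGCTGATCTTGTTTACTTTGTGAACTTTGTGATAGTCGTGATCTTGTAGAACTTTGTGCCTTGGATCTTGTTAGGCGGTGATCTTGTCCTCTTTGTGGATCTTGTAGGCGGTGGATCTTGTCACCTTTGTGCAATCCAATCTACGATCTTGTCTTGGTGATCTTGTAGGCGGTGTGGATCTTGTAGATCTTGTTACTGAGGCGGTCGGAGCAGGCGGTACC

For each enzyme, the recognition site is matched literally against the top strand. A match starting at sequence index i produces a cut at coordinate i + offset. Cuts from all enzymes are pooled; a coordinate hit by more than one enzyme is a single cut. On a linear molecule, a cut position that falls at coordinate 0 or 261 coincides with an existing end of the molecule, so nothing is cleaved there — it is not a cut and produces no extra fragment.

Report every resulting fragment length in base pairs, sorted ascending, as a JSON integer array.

Site scan:
  MvoII (CTTTGTG, off=1): starts [55, 64, 91, 130, 164] → cuts [56, 65, 92, 131, 165]
  UxaV (GATCTTGT, off=3): starts [15, 44, 79, 103, 119, 137, 153, 184, 198, 216, 225] → cuts [18, 47, 82, 106, 122, 140, 156, 187, 201, 219, 228]
  DwuX (CAAT, off=0): starts [37, 171, 176] → cuts [37, 171, 176]
  HnxVI (AGGCGGT, off=2): starts [25, 112, 145, 206, 238, 251] → cuts [27, 114, 147, 208, 240, 253]

Pooled cuts: [18, 27, 37, 47, 56, 65, 82, 92, 106, 114, 122, 131, 140, 147, 156, 165, 171, 176, 187, 201, 208, 219, 228, 240, 253]

Fragments:
  [0,18): 18 bp
  [18,27): 9 bp
  [27,37): 10 bp
  [37,47): 10 bp
  [47,56): 9 bp
  [56,65): 9 bp
  [65,82): 17 bp
  [82,92): 10 bp
  [92,106): 14 bp
  [106,114): 8 bp
  [114,122): 8 bp
  [122,131): 9 bp
  [131,140): 9 bp
  [140,147): 7 bp
  [147,156): 9 bp
  [156,165): 9 bp
  [165,171): 6 bp
  [171,176): 5 bp
  [176,187): 11 bp
  [187,201): 14 bp
  [201,208): 7 bp
  [208,219): 11 bp
  [219,228): 9 bp
  [228,240): 12 bp
  [240,253): 13 bp
  [253,261): 8 bp

[5,6,7,7,8,8,8,9,9,9,9,9,9,9,9,10,10,10,11,11,12,13,14,14,17,18]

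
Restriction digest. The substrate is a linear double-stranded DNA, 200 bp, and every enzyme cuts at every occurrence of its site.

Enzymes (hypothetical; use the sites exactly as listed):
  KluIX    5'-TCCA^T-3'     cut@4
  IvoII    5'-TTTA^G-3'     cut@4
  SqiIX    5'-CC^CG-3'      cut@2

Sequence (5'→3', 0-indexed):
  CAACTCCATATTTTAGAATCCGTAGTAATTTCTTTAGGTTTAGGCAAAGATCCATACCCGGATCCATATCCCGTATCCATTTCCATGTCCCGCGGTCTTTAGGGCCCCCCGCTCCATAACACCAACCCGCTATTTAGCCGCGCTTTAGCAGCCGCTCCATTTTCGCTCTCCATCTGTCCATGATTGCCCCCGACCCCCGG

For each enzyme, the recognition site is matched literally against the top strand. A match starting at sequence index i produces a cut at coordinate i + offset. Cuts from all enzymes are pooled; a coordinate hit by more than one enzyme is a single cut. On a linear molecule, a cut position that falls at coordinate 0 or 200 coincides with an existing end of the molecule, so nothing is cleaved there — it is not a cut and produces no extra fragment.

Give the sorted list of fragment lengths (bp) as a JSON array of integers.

Per-enzyme occurrences:
  KluIX TCCAT/4: at [4, 50, 62, 75, 81, 112, 155, 168, 176] ⇒ [8, 54, 66, 79, 85, 116, 159, 172, 180]
  IvoII TTTAG/4: at [11, 32, 38, 97, 132, 143] ⇒ [15, 36, 42, 101, 136, 147]
  SqiIX CCCG/2: at [56, 69, 88, 107, 125, 188, 195] ⇒ [58, 71, 90, 109, 127, 190, 197]

Pooled cuts: [8, 15, 36, 42, 54, 58, 66, 71, 79, 85, 90, 101, 109, 116, 127, 136, 147, 159, 172, 180, 190, 197]

Fragments:
  [0,8): 8 bp
  [8,15): 7 bp
  [15,36): 21 bp
  [36,42): 6 bp
  [42,54): 12 bp
  [54,58): 4 bp
  [58,66): 8 bp
  [66,71): 5 bp
  [71,79): 8 bp
  [79,85): 6 bp
  [85,90): 5 bp
  [90,101): 11 bp
  [101,109): 8 bp
  [109,116): 7 bp
  [116,127): 11 bp
  [127,136): 9 bp
  [136,147): 11 bp
  [147,159): 12 bp
  [159,172): 13 bp
  [172,180): 8 bp
  [180,190): 10 bp
  [190,197): 7 bp
  [197,200): 3 bp

[3,4,5,5,6,6,7,7,7,8,8,8,8,8,9,10,11,11,11,12,12,13,21]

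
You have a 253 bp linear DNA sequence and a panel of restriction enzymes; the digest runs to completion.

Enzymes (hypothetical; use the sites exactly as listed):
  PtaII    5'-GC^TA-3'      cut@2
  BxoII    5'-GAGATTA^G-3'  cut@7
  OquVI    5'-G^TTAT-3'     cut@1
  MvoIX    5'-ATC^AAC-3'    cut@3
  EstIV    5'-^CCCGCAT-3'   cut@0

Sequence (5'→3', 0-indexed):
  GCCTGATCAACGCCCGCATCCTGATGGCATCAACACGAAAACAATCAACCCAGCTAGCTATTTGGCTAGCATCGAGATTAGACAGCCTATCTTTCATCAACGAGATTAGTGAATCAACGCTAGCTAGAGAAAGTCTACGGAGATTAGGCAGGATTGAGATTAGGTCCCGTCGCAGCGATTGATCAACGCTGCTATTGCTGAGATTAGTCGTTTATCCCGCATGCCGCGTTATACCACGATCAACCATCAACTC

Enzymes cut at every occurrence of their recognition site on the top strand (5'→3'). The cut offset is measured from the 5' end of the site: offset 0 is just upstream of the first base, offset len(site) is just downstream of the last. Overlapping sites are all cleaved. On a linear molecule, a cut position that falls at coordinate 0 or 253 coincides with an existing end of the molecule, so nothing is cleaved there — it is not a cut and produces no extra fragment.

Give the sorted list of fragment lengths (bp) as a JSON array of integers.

[4,4,4,5,5,7,7,8,8,8,8,9,10,13,13,14,14,15,16,18,19,22,22]

Scan for sites:
  PtaII GCTA/2: at [52, 56, 64, 118, 122, 190] ⇒ [54, 58, 66, 120, 124, 192]
  BxoII GAGATTAG/7: at [73, 101, 139, 155, 199] ⇒ [80, 108, 146, 162, 206]
  OquVI GTTAT/1: at [227] ⇒ [228]
  MvoIX ATCAAC/3: at [5, 28, 43, 95, 112, 181, 238, 245] ⇒ [8, 31, 46, 98, 115, 184, 241, 248]
  EstIV CCCGCAT/0: at [12, 215] ⇒ [12, 215]

All cut coordinates (distinct, sorted): [8, 12, 31, 46, 54, 58, 66, 80, 98, 108, 115, 120, 124, 146, 162, 184, 192, 206, 215, 228, 241, 248]

Fragment lengths:
  [0,8): 8 bp
  [8,12): 4 bp
  [12,31): 19 bp
  [31,46): 15 bp
  [46,54): 8 bp
  [54,58): 4 bp
  [58,66): 8 bp
  [66,80): 14 bp
  [80,98): 18 bp
  [98,108): 10 bp
  [108,115): 7 bp
  [115,120): 5 bp
  [120,124): 4 bp
  [124,146): 22 bp
  [146,162): 16 bp
  [162,184): 22 bp
  [184,192): 8 bp
  [192,206): 14 bp
  [206,215): 9 bp
  [215,228): 13 bp
  [228,241): 13 bp
  [241,248): 7 bp
  [248,253): 5 bp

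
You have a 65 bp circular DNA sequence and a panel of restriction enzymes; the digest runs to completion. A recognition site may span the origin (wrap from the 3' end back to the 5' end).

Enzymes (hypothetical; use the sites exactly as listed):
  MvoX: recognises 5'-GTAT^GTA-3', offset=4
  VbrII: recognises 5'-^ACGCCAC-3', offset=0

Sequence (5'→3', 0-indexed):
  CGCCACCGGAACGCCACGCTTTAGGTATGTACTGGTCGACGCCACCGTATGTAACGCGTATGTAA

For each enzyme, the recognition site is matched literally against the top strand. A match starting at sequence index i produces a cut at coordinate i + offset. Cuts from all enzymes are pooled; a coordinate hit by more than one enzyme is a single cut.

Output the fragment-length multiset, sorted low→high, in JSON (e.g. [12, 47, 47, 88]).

[3,10,11,11,12,18]

Scan for sites:
  MvoX GTATGTA/4: at [24, 46, 57] ⇒ [28, 50, 61]
  VbrII ACGCCAC/0: at [10, 38, 64] ⇒ [10, 38, 64]

Pooled cuts: [10, 28, 38, 50, 61, 64]

Fragment lengths:
  10→28: 18 bp
  28→38: 10 bp
  38→50: 12 bp
  50→61: 11 bp
  61→64: 3 bp
  64→10 (wrap): 65-64+10 = 11 bp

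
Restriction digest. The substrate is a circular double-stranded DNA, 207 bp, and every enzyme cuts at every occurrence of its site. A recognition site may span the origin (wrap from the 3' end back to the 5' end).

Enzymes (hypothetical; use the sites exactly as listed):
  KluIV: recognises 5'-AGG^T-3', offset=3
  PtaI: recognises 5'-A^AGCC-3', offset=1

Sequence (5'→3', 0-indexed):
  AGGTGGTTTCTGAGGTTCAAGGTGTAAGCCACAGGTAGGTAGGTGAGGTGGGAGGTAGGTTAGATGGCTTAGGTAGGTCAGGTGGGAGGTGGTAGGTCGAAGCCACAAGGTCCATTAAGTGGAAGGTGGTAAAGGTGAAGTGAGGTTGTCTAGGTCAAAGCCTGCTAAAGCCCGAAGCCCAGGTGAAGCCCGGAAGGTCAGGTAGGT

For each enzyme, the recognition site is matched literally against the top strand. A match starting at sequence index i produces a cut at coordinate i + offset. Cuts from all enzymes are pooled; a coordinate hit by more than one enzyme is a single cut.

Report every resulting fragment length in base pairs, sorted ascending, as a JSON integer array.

Per-enzyme occurrences:
  KluIV (AGGT, off=3): starts [0, 12, 19, 32, 36, 40, 45, 52, 56, 70, 74, 79, 86, 93, 107, 123, 132, 142, 151, 180, 194, 199, 203] → cuts [3, 15, 22, 35, 39, 43, 48, 55, 59, 73, 77, 82, 89, 96, 110, 126, 135, 145, 154, 183, 197, 202, 206]
  PtaI (AAGCC, off=1): starts [25, 99, 157, 167, 174, 185] → cuts [26, 100, 158, 168, 175, 186]

Pooled cuts: [3, 15, 22, 26, 35, 39, 43, 48, 55, 59, 73, 77, 82, 89, 96, 100, 110, 126, 135, 145, 154, 158, 168, 175, 183, 186, 197, 202, 206]

Fragment lengths:
  3→15: 12 bp
  15→22: 7 bp
  22→26: 4 bp
  26→35: 9 bp
  35→39: 4 bp
  39→43: 4 bp
  43→48: 5 bp
  48→55: 7 bp
  55→59: 4 bp
  59→73: 14 bp
  73→77: 4 bp
  77→82: 5 bp
  82→89: 7 bp
  89→96: 7 bp
  96→100: 4 bp
  100→110: 10 bp
  110→126: 16 bp
  126→135: 9 bp
  135→145: 10 bp
  145→154: 9 bp
  154→158: 4 bp
  158→168: 10 bp
  168→175: 7 bp
  175→183: 8 bp
  183→186: 3 bp
  186→197: 11 bp
  197→202: 5 bp
  202→206: 4 bp
  206→3 (wrap): 207-206+3 = 4 bp

[3,4,4,4,4,4,4,4,4,4,5,5,5,7,7,7,7,7,8,9,9,9,10,10,10,11,12,14,16]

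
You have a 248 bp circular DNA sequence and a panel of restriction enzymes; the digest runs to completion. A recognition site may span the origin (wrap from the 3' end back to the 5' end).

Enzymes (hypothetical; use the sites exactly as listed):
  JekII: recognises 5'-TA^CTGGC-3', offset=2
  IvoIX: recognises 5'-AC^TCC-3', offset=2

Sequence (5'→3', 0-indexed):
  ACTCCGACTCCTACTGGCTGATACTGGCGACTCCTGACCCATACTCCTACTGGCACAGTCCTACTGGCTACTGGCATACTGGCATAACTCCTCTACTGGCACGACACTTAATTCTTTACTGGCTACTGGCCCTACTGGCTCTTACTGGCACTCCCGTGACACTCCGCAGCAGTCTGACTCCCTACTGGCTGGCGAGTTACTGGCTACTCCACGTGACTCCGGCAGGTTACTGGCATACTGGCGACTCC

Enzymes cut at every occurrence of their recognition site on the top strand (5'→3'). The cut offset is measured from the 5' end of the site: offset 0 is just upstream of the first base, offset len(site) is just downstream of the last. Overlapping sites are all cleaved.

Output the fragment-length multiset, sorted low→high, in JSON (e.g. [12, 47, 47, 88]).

[5,5,5,6,6,7,7,7,7,8,8,8,8,8,9,10,10,10,10,11,12,13,14,15,16,23]

Per-enzyme occurrences:
  JekII TACTGGC/2: at [11, 21, 47, 61, 68, 76, 93, 116, 123, 132, 142, 182, 197, 227, 235] ⇒ [13, 23, 49, 63, 70, 78, 95, 118, 125, 134, 144, 184, 199, 229, 237]
  IvoIX ACTCC/2: at [0, 6, 29, 42, 86, 149, 160, 176, 205, 215, 243] ⇒ [2, 8, 31, 44, 88, 151, 162, 178, 207, 217, 245]

All cut coordinates (distinct, sorted): [2, 8, 13, 23, 31, 44, 49, 63, 70, 78, 88, 95, 118, 125, 134, 144, 151, 162, 178, 184, 199, 207, 217, 229, 237, 245]

Fragments:
  2→8: 6 bp
  8→13: 5 bp
  13→23: 10 bp
  23→31: 8 bp
  31→44: 13 bp
  44→49: 5 bp
  49→63: 14 bp
  63→70: 7 bp
  70→78: 8 bp
  78→88: 10 bp
  88→95: 7 bp
  95→118: 23 bp
  118→125: 7 bp
  125→134: 9 bp
  134→144: 10 bp
  144→151: 7 bp
  151→162: 11 bp
  162→178: 16 bp
  178→184: 6 bp
  184→199: 15 bp
  199→207: 8 bp
  207→217: 10 bp
  217→229: 12 bp
  229→237: 8 bp
  237→245: 8 bp
  245→2 (wrap): 248-245+2 = 5 bp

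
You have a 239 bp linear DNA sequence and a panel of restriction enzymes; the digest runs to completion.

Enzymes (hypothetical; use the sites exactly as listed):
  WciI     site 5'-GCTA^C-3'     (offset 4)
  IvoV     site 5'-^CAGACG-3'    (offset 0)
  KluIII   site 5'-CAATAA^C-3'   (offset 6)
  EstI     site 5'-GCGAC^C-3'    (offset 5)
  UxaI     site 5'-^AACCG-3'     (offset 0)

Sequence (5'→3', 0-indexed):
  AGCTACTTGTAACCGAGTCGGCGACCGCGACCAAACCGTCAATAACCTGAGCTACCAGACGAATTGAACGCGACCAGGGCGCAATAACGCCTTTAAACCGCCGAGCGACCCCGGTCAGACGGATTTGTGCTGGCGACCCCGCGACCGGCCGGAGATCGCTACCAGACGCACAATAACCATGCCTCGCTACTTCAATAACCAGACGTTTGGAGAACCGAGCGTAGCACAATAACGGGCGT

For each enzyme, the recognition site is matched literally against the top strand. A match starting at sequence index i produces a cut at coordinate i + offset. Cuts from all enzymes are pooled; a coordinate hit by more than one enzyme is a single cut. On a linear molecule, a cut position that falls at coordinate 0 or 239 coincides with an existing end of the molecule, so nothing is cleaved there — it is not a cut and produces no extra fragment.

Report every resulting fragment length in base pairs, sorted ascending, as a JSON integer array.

Site scan:
  WciI (GCTAC, off=4): starts [1, 50, 157, 185] → cuts [5, 54, 161, 189]
  IvoV (CAGACG, off=0): starts [55, 115, 162, 199] → cuts [55, 115, 162, 199]
  KluIII (CAATAAC, off=6): starts [39, 81, 170, 192, 226] → cuts [45, 87, 176, 198, 232]
  EstI (GCGACC, off=5): starts [20, 26, 69, 104, 132, 140] → cuts [25, 31, 74, 109, 137, 145]
  UxaI (AACCG, off=0): starts [10, 33, 95, 212] → cuts [10, 33, 95, 212]

Pooled cuts: [5, 10, 25, 31, 33, 45, 54, 55, 74, 87, 95, 109, 115, 137, 145, 161, 162, 176, 189, 198, 199, 212, 232]

Fragments:
  [0,5): 5 bp
  [5,10): 5 bp
  [10,25): 15 bp
  [25,31): 6 bp
  [31,33): 2 bp
  [33,45): 12 bp
  [45,54): 9 bp
  [54,55): 1 bp
  [55,74): 19 bp
  [74,87): 13 bp
  [87,95): 8 bp
  [95,109): 14 bp
  [109,115): 6 bp
  [115,137): 22 bp
  [137,145): 8 bp
  [145,161): 16 bp
  [161,162): 1 bp
  [162,176): 14 bp
  [176,189): 13 bp
  [189,198): 9 bp
  [198,199): 1 bp
  [199,212): 13 bp
  [212,232): 20 bp
  [232,239): 7 bp

[1,1,1,2,5,5,6,6,7,8,8,9,9,12,13,13,13,14,14,15,16,19,20,22]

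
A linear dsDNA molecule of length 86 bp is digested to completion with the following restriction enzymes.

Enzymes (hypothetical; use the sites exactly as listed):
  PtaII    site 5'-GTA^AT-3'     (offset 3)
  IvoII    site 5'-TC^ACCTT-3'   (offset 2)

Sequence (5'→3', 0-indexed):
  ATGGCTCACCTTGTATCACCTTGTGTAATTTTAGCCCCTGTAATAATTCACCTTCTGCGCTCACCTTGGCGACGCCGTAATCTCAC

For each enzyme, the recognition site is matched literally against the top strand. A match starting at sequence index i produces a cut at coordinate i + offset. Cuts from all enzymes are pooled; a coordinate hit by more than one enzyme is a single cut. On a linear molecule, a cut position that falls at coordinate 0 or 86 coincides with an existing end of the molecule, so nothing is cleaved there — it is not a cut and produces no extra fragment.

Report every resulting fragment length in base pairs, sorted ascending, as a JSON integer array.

[7,7,7,10,10,13,15,17]

Scan for sites:
  PtaII (GTAAT, off=3): starts [24, 39, 76] → cuts [27, 42, 79]
  IvoII (TCACCTT, off=2): starts [5, 15, 47, 60] → cuts [7, 17, 49, 62]

Pooled cuts: [7, 17, 27, 42, 49, 62, 79]

Fragment lengths:
  [0,7): 7 bp
  [7,17): 10 bp
  [17,27): 10 bp
  [27,42): 15 bp
  [42,49): 7 bp
  [49,62): 13 bp
  [62,79): 17 bp
  [79,86): 7 bp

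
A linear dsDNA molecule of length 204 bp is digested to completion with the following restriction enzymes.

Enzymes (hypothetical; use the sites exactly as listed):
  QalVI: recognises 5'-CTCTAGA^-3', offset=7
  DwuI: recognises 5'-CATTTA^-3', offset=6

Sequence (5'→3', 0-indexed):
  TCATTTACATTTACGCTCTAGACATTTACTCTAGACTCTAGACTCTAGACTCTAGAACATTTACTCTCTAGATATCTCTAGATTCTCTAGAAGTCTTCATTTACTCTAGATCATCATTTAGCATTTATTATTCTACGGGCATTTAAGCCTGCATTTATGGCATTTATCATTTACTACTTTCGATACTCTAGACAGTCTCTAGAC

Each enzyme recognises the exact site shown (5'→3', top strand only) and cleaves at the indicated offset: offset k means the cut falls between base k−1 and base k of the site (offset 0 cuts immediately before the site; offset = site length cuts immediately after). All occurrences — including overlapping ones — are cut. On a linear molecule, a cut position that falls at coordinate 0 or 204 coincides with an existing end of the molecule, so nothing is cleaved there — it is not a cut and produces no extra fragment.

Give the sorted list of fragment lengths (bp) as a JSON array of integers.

Scan for sites:
  QalVI (CTCTAGA, off=7): starts [15, 28, 35, 42, 49, 65, 75, 84, 103, 185, 196] → cuts [22, 35, 42, 49, 56, 72, 82, 91, 110, 192, 203]
  DwuI (CATTTA, off=6): starts [1, 7, 22, 57, 97, 114, 121, 139, 151, 160, 167] → cuts [7, 13, 28, 63, 103, 120, 127, 145, 157, 166, 173]

Pooled cuts: [7, 13, 22, 28, 35, 42, 49, 56, 63, 72, 82, 91, 103, 110, 120, 127, 145, 157, 166, 173, 192, 203]

Fragments:
  [0,7): 7 bp
  [7,13): 6 bp
  [13,22): 9 bp
  [22,28): 6 bp
  [28,35): 7 bp
  [35,42): 7 bp
  [42,49): 7 bp
  [49,56): 7 bp
  [56,63): 7 bp
  [63,72): 9 bp
  [72,82): 10 bp
  [82,91): 9 bp
  [91,103): 12 bp
  [103,110): 7 bp
  [110,120): 10 bp
  [120,127): 7 bp
  [127,145): 18 bp
  [145,157): 12 bp
  [157,166): 9 bp
  [166,173): 7 bp
  [173,192): 19 bp
  [192,203): 11 bp
  [203,204): 1 bp

[1,6,6,7,7,7,7,7,7,7,7,7,9,9,9,9,10,10,11,12,12,18,19]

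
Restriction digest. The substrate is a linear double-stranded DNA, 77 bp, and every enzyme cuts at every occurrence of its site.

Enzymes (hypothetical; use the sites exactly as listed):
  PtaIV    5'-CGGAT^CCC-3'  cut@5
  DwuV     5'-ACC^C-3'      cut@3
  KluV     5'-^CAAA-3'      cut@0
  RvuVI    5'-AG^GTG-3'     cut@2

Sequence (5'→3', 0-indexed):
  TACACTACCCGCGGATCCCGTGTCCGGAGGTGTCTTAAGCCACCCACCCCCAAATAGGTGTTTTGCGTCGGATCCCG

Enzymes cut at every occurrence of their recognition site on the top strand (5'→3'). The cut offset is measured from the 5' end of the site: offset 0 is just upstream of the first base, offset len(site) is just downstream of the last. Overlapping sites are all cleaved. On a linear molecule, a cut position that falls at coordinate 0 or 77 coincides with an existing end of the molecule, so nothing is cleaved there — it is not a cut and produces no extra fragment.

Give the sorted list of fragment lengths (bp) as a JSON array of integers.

[2,4,4,7,7,9,13,15,16]

Scan for sites:
  PtaIV CGGATCCC/5: at [11, 68] ⇒ [16, 73]
  DwuV ACCC/3: at [6, 41, 45] ⇒ [9, 44, 48]
  KluV CAAA/0: at [50] ⇒ [50]
  RvuVI AGGTG/2: at [27, 55] ⇒ [29, 57]

All cut coordinates (distinct, sorted): [9, 16, 29, 44, 48, 50, 57, 73]

Fragment lengths:
  [0,9): 9 bp
  [9,16): 7 bp
  [16,29): 13 bp
  [29,44): 15 bp
  [44,48): 4 bp
  [48,50): 2 bp
  [50,57): 7 bp
  [57,73): 16 bp
  [73,77): 4 bp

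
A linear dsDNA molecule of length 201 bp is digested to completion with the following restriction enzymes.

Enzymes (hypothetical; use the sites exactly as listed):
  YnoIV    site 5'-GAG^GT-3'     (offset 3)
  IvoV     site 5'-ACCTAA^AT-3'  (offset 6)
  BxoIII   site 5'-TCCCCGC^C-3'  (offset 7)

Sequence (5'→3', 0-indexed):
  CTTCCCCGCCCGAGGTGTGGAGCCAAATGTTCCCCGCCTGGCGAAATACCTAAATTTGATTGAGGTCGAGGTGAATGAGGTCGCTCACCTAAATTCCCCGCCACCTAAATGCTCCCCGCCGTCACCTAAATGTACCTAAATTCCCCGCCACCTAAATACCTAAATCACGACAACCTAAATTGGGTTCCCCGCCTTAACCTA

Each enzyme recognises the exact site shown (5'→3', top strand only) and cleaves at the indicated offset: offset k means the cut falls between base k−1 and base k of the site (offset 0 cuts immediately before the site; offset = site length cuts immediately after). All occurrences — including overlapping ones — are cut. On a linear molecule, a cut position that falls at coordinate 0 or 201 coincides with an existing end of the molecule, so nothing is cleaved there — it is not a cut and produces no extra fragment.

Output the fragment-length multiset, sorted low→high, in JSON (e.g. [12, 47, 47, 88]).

Site scan:
  YnoIV GAGGT/3: at [11, 61, 67, 76] ⇒ [14, 64, 70, 79]
  IvoV ACCTAAAT/6: at [47, 86, 102, 123, 133, 149, 157, 172] ⇒ [53, 92, 108, 129, 139, 155, 163, 178]
  BxoIII TCCCCGCC/7: at [2, 30, 94, 112, 141, 185] ⇒ [9, 37, 101, 119, 148, 192]

Pooled cuts: [9, 14, 37, 53, 64, 70, 79, 92, 101, 108, 119, 129, 139, 148, 155, 163, 178, 192]

Fragment lengths:
  [0,9): 9 bp
  [9,14): 5 bp
  [14,37): 23 bp
  [37,53): 16 bp
  [53,64): 11 bp
  [64,70): 6 bp
  [70,79): 9 bp
  [79,92): 13 bp
  [92,101): 9 bp
  [101,108): 7 bp
  [108,119): 11 bp
  [119,129): 10 bp
  [129,139): 10 bp
  [139,148): 9 bp
  [148,155): 7 bp
  [155,163): 8 bp
  [163,178): 15 bp
  [178,192): 14 bp
  [192,201): 9 bp

[5,6,7,7,8,9,9,9,9,9,10,10,11,11,13,14,15,16,23]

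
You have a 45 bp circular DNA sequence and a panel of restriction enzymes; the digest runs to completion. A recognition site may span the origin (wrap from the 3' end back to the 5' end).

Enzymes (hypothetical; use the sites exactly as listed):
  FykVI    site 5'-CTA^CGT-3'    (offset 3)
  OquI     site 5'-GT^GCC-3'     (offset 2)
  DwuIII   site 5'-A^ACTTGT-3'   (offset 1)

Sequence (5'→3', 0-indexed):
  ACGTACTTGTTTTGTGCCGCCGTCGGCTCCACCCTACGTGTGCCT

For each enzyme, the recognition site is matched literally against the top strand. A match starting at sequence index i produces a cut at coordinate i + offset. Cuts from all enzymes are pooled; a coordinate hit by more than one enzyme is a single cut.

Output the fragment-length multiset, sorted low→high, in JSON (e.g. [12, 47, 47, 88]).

[5,5,14,21]

Scan for sites:
  FykVI CTACGT/3: at [33, 43] ⇒ [1, 36]
  OquI GTGCC/2: at [13, 39] ⇒ [15, 41]
  DwuIII (AACTTGT, off=1): no sites

Pooled cuts: [1, 15, 36, 41]

Fragments:
  1→15: 14 bp
  15→36: 21 bp
  36→41: 5 bp
  41→1 (wrap): 45-41+1 = 5 bp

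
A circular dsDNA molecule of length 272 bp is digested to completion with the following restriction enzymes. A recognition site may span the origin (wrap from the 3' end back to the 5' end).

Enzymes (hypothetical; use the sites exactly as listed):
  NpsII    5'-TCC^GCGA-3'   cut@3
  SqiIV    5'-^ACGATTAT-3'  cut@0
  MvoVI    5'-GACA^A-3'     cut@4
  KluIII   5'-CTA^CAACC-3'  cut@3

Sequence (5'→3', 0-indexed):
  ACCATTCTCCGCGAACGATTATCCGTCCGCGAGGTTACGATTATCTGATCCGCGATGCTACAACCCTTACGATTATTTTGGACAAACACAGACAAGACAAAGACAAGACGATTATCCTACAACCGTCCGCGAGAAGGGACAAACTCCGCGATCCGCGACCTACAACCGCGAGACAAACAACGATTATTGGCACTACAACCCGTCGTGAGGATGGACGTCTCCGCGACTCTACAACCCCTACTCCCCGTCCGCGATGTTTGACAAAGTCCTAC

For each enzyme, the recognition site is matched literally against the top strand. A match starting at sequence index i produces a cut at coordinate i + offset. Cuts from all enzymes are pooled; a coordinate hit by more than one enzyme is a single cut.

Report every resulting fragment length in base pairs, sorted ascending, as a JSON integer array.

Scan for sites:
  NpsII (TCCGCGA, off=3): starts [7, 25, 48, 125, 144, 151, 219, 247] → cuts [10, 28, 51, 128, 147, 154, 222, 250]
  SqiIV (ACGATTAT, off=0): starts [14, 36, 68, 107, 179] → cuts [14, 36, 68, 107, 179]
  MvoVI (GACAA, off=4): starts [80, 90, 95, 101, 137, 171, 259] → cuts [84, 94, 99, 105, 141, 175, 263]
  KluIII (CTACAACC, off=3): starts [57, 116, 159, 192, 228] → cuts [60, 119, 162, 195, 231]

Pooled cuts: [10, 14, 28, 36, 51, 60, 68, 84, 94, 99, 105, 107, 119, 128, 141, 147, 154, 162, 175, 179, 195, 222, 231, 250, 263]

Fragments:
  10→14: 4 bp
  14→28: 14 bp
  28→36: 8 bp
  36→51: 15 bp
  51→60: 9 bp
  60→68: 8 bp
  68→84: 16 bp
  84→94: 10 bp
  94→99: 5 bp
  99→105: 6 bp
  105→107: 2 bp
  107→119: 12 bp
  119→128: 9 bp
  128→141: 13 bp
  141→147: 6 bp
  147→154: 7 bp
  154→162: 8 bp
  162→175: 13 bp
  175→179: 4 bp
  179→195: 16 bp
  195→222: 27 bp
  222→231: 9 bp
  231→250: 19 bp
  250→263: 13 bp
  263→10 (wrap): 272-263+10 = 19 bp

[2,4,4,5,6,6,7,8,8,8,9,9,9,10,12,13,13,13,14,15,16,16,19,19,27]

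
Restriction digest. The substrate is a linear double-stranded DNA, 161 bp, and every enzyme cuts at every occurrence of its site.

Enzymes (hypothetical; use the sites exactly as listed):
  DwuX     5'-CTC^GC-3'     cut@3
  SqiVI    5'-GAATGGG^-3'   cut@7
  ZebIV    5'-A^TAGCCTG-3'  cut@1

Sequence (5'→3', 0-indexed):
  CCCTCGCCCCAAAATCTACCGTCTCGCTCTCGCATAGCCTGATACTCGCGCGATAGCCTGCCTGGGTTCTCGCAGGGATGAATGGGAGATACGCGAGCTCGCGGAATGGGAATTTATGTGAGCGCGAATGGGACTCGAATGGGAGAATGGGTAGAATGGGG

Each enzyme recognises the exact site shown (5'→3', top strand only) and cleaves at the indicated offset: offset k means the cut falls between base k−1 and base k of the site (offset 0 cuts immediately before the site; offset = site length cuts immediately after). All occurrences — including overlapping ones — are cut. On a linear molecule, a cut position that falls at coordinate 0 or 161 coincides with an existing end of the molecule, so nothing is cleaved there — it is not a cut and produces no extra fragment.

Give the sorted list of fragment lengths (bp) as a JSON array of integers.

Per-enzyme occurrences:
  DwuX (CTCGC, off=3): starts [2, 22, 28, 44, 68, 97] → cuts [5, 25, 31, 47, 71, 100]
  SqiVI (GAATGGG, off=7): starts [79, 103, 125, 136, 144, 153] → cuts [86, 110, 132, 143, 151, 160]
  ZebIV (ATAGCCTG, off=1): starts [33, 52] → cuts [34, 53]

All cut coordinates (distinct, sorted): [5, 25, 31, 34, 47, 53, 71, 86, 100, 110, 132, 143, 151, 160]

Fragments:
  [0,5): 5 bp
  [5,25): 20 bp
  [25,31): 6 bp
  [31,34): 3 bp
  [34,47): 13 bp
  [47,53): 6 bp
  [53,71): 18 bp
  [71,86): 15 bp
  [86,100): 14 bp
  [100,110): 10 bp
  [110,132): 22 bp
  [132,143): 11 bp
  [143,151): 8 bp
  [151,160): 9 bp
  [160,161): 1 bp

[1,3,5,6,6,8,9,10,11,13,14,15,18,20,22]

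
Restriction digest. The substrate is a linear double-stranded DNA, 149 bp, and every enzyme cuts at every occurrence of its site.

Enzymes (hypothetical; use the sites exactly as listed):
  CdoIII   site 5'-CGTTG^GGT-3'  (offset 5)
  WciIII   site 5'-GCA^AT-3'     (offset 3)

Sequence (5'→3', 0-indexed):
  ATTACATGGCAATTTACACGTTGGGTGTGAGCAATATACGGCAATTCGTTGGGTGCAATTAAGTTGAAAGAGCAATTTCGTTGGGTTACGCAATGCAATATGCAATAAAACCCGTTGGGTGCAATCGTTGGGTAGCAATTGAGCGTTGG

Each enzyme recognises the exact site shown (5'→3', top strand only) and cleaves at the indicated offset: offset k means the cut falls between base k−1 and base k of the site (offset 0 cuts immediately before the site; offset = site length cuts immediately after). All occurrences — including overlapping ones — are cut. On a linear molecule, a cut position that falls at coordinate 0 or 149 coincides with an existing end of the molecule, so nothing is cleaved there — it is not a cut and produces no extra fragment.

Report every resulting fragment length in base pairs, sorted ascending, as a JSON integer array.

Scan for sites:
  CdoIII (CGTTGGGT, off=5): starts [18, 46, 78, 112, 125] → cuts [23, 51, 83, 117, 130]
  WciIII (GCAAT, off=3): starts [8, 30, 40, 54, 71, 89, 94, 101, 120, 134] → cuts [11, 33, 43, 57, 74, 92, 97, 104, 123, 137]

Pooled cuts: [11, 23, 33, 43, 51, 57, 74, 83, 92, 97, 104, 117, 123, 130, 137]

Fragment lengths:
  [0,11): 11 bp
  [11,23): 12 bp
  [23,33): 10 bp
  [33,43): 10 bp
  [43,51): 8 bp
  [51,57): 6 bp
  [57,74): 17 bp
  [74,83): 9 bp
  [83,92): 9 bp
  [92,97): 5 bp
  [97,104): 7 bp
  [104,117): 13 bp
  [117,123): 6 bp
  [123,130): 7 bp
  [130,137): 7 bp
  [137,149): 12 bp

[5,6,6,7,7,7,8,9,9,10,10,11,12,12,13,17]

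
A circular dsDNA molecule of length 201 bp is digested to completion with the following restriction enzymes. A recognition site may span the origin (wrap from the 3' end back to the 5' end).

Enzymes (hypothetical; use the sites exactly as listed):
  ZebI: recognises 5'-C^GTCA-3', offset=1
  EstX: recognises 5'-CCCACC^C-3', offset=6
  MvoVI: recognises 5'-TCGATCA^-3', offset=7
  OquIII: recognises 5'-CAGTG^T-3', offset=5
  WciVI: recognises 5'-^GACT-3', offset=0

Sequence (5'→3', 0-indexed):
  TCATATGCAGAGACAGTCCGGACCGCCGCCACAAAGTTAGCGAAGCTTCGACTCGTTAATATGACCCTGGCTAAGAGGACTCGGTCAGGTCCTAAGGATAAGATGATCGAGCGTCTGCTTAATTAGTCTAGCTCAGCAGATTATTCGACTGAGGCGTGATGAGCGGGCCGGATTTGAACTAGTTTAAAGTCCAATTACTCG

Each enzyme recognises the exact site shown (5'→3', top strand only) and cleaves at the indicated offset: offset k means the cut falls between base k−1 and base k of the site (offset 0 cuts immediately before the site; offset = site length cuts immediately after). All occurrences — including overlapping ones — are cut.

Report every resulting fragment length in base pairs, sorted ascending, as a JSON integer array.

[28,50,54,69]

Site scan:
  ZebI (CGTCA, off=1): starts [199] → cuts [200]
  EstX (CCCACCC, off=6): no sites
  MvoVI (TCGATCA, off=7): no sites
  OquIII (CAGTGT, off=5): no sites
  WciVI (GACT, off=0): starts [49, 77, 146] → cuts [49, 77, 146]

All cut coordinates (distinct, sorted): [49, 77, 146, 200]

Fragment lengths:
  49→77: 28 bp
  77→146: 69 bp
  146→200: 54 bp
  200→49 (wrap): 201-200+49 = 50 bp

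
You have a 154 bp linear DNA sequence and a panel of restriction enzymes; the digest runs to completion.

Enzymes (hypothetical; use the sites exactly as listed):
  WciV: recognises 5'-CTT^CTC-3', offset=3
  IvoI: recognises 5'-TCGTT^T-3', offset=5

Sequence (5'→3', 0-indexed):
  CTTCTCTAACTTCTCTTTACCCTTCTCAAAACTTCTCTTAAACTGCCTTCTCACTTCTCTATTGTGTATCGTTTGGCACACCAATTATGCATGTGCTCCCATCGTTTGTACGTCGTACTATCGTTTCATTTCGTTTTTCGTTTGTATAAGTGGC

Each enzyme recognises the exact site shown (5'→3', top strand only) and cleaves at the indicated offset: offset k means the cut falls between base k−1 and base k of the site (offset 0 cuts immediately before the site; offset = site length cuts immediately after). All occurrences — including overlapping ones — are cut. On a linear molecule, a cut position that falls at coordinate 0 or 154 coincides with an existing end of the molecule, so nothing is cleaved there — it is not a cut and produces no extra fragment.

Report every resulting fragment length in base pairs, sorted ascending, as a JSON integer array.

[3,7,7,9,10,10,12,12,15,17,19,33]

Scan for sites:
  WciV CTTCTC/3: at [0, 9, 21, 31, 46, 53] ⇒ [3, 12, 24, 34, 49, 56]
  IvoI TCGTTT/5: at [68, 101, 120, 130, 137] ⇒ [73, 106, 125, 135, 142]

All cut coordinates (distinct, sorted): [3, 12, 24, 34, 49, 56, 73, 106, 125, 135, 142]

Fragments:
  [0,3): 3 bp
  [3,12): 9 bp
  [12,24): 12 bp
  [24,34): 10 bp
  [34,49): 15 bp
  [49,56): 7 bp
  [56,73): 17 bp
  [73,106): 33 bp
  [106,125): 19 bp
  [125,135): 10 bp
  [135,142): 7 bp
  [142,154): 12 bp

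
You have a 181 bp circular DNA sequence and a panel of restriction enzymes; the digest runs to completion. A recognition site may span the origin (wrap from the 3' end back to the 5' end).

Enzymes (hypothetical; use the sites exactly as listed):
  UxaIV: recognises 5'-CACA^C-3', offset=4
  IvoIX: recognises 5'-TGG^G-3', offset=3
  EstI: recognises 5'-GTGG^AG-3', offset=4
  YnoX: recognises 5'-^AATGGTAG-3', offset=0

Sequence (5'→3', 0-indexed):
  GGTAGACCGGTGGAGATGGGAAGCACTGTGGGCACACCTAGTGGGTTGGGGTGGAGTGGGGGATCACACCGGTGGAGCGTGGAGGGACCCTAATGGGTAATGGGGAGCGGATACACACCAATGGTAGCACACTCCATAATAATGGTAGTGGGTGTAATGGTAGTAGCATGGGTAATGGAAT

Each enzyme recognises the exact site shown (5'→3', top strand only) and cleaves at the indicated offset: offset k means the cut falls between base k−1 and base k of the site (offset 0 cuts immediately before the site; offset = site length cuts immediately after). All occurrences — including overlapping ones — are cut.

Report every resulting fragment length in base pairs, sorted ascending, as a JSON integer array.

Site scan:
  UxaIV CACAC/4: at [32, 64, 113, 127] ⇒ [36, 68, 117, 131]
  IvoIX TGGG/3: at [16, 28, 41, 46, 56, 93, 100, 148, 168] ⇒ [19, 31, 44, 49, 59, 96, 103, 151, 171]
  EstI GTGGAG/4: at [9, 50, 71, 78] ⇒ [13, 54, 75, 82]
  YnoX AATGGTAG/0: at [119, 140, 155, 178] ⇒ [119, 140, 155, 178]

Pooled cuts: [13, 19, 31, 36, 44, 49, 54, 59, 68, 75, 82, 96, 103, 117, 119, 131, 140, 151, 155, 171, 178]

Fragment lengths:
  13→19: 6 bp
  19→31: 12 bp
  31→36: 5 bp
  36→44: 8 bp
  44→49: 5 bp
  49→54: 5 bp
  54→59: 5 bp
  59→68: 9 bp
  68→75: 7 bp
  75→82: 7 bp
  82→96: 14 bp
  96→103: 7 bp
  103→117: 14 bp
  117→119: 2 bp
  119→131: 12 bp
  131→140: 9 bp
  140→151: 11 bp
  151→155: 4 bp
  155→171: 16 bp
  171→178: 7 bp
  178→13 (wrap): 181-178+13 = 16 bp

[2,4,5,5,5,5,6,7,7,7,7,8,9,9,11,12,12,14,14,16,16]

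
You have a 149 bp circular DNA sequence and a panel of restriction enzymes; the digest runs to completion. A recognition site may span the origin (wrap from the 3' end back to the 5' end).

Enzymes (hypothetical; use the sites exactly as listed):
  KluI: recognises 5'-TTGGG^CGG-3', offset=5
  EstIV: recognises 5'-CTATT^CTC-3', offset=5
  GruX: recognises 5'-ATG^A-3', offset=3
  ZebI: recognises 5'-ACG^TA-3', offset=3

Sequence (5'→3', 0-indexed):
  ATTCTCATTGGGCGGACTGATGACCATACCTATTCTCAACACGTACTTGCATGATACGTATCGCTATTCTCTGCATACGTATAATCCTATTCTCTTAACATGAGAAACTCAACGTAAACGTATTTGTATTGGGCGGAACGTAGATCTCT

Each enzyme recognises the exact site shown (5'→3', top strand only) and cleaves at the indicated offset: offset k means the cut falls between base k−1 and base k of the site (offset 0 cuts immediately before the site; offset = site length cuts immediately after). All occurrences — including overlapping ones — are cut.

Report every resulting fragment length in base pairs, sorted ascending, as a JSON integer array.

Per-enzyme occurrences:
  KluI (TTGGGCGG, off=5): starts [7, 128] → cuts [12, 133]
  EstIV (CTATTCTC, off=5): starts [29, 63, 86, 147] → cuts [3, 34, 68, 91]
  GruX (ATGA, off=3): starts [19, 50, 99] → cuts [22, 53, 102]
  ZebI (ACGTA, off=3): starts [40, 55, 76, 111, 117, 137] → cuts [43, 58, 79, 114, 120, 140]

All cut coordinates (distinct, sorted): [3, 12, 22, 34, 43, 53, 58, 68, 79, 91, 102, 114, 120, 133, 140]

Fragment lengths:
  3→12: 9 bp
  12→22: 10 bp
  22→34: 12 bp
  34→43: 9 bp
  43→53: 10 bp
  53→58: 5 bp
  58→68: 10 bp
  68→79: 11 bp
  79→91: 12 bp
  91→102: 11 bp
  102→114: 12 bp
  114→120: 6 bp
  120→133: 13 bp
  133→140: 7 bp
  140→3 (wrap): 149-140+3 = 12 bp

[5,6,7,9,9,10,10,10,11,11,12,12,12,12,13]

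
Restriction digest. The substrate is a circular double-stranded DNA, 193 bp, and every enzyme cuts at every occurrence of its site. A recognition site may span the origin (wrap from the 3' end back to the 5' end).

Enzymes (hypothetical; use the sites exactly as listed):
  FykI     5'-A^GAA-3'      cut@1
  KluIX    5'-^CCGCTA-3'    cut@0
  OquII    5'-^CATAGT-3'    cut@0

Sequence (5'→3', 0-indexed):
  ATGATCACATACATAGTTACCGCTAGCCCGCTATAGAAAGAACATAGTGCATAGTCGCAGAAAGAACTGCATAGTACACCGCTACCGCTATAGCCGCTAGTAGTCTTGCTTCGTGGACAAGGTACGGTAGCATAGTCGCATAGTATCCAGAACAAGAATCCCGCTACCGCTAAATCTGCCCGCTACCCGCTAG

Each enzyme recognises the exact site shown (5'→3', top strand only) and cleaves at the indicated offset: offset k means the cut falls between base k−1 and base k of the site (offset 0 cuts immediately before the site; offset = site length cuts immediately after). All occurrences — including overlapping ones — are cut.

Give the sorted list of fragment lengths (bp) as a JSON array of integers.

[3,4,4,5,6,6,6,6,7,7,8,8,8,8,9,9,10,11,13,18,37]

Site scan:
  FykI AGAA/1: at [34, 38, 58, 62, 148, 154] ⇒ [35, 39, 59, 63, 149, 155]
  KluIX CCGCTA/0: at [19, 27, 78, 84, 93, 160, 166, 179, 186] ⇒ [19, 27, 78, 84, 93, 160, 166, 179, 186]
  OquII CATAGT/0: at [11, 42, 49, 69, 130, 138] ⇒ [11, 42, 49, 69, 130, 138]

Pooled cuts: [11, 19, 27, 35, 39, 42, 49, 59, 63, 69, 78, 84, 93, 130, 138, 149, 155, 160, 166, 179, 186]

Fragment lengths:
  11→19: 8 bp
  19→27: 8 bp
  27→35: 8 bp
  35→39: 4 bp
  39→42: 3 bp
  42→49: 7 bp
  49→59: 10 bp
  59→63: 4 bp
  63→69: 6 bp
  69→78: 9 bp
  78→84: 6 bp
  84→93: 9 bp
  93→130: 37 bp
  130→138: 8 bp
  138→149: 11 bp
  149→155: 6 bp
  155→160: 5 bp
  160→166: 6 bp
  166→179: 13 bp
  179→186: 7 bp
  186→11 (wrap): 193-186+11 = 18 bp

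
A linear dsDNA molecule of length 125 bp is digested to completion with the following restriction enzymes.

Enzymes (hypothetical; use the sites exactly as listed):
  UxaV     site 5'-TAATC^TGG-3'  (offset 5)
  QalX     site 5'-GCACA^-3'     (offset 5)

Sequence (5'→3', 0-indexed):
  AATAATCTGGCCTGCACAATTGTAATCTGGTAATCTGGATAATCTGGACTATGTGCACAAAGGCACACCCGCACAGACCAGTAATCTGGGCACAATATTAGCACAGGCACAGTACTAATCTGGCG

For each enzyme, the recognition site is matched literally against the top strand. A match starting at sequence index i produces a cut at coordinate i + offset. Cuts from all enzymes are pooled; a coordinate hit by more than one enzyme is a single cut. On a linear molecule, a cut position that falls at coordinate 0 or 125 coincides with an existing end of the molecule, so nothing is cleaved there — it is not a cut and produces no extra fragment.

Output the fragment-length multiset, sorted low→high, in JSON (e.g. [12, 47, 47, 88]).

Scan for sites:
  UxaV (TAATCTGG, off=5): starts [2, 22, 30, 39, 81, 115] → cuts [7, 27, 35, 44, 86, 120]
  QalX (GCACA, off=5): starts [13, 54, 62, 70, 89, 100, 106] → cuts [18, 59, 67, 75, 94, 105, 111]

All cut coordinates (distinct, sorted): [7, 18, 27, 35, 44, 59, 67, 75, 86, 94, 105, 111, 120]

Fragments:
  [0,7): 7 bp
  [7,18): 11 bp
  [18,27): 9 bp
  [27,35): 8 bp
  [35,44): 9 bp
  [44,59): 15 bp
  [59,67): 8 bp
  [67,75): 8 bp
  [75,86): 11 bp
  [86,94): 8 bp
  [94,105): 11 bp
  [105,111): 6 bp
  [111,120): 9 bp
  [120,125): 5 bp

[5,6,7,8,8,8,8,9,9,9,11,11,11,15]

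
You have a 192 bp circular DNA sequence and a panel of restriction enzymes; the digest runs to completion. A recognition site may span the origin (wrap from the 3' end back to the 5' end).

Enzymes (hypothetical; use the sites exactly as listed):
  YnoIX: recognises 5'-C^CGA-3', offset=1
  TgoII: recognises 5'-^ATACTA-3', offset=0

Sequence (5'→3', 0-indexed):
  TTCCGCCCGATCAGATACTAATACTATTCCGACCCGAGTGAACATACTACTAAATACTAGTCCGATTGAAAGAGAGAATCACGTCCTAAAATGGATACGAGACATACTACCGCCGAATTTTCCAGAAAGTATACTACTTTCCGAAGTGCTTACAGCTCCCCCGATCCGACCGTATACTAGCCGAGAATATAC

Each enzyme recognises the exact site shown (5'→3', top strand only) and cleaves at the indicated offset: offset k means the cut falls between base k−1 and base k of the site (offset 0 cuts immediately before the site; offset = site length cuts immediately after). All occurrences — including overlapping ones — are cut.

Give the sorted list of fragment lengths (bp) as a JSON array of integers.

[5,5,6,7,7,8,9,9,9,10,10,11,17,18,20,41]

Scan for sites:
  YnoIX CCGA/1: at [6, 28, 33, 61, 112, 140, 160, 165, 180] ⇒ [7, 29, 34, 62, 113, 141, 161, 166, 181]
  TgoII ATACTA/0: at [14, 20, 43, 53, 103, 130, 173] ⇒ [14, 20, 43, 53, 103, 130, 173]

All cut coordinates (distinct, sorted): [7, 14, 20, 29, 34, 43, 53, 62, 103, 113, 130, 141, 161, 166, 173, 181]

Fragments:
  7→14: 7 bp
  14→20: 6 bp
  20→29: 9 bp
  29→34: 5 bp
  34→43: 9 bp
  43→53: 10 bp
  53→62: 9 bp
  62→103: 41 bp
  103→113: 10 bp
  113→130: 17 bp
  130→141: 11 bp
  141→161: 20 bp
  161→166: 5 bp
  166→173: 7 bp
  173→181: 8 bp
  181→7 (wrap): 192-181+7 = 18 bp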